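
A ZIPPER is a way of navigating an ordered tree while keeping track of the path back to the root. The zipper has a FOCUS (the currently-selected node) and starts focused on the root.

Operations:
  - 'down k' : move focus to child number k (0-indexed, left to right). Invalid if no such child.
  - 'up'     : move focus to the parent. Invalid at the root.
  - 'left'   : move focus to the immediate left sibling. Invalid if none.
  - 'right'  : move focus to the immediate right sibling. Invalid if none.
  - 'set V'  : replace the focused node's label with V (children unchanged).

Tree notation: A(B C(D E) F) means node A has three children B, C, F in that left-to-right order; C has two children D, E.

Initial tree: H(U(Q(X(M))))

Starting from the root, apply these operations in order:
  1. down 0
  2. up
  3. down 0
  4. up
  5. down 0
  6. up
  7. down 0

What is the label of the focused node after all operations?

Step 1 (down 0): focus=U path=0 depth=1 children=['Q'] left=[] right=[] parent=H
Step 2 (up): focus=H path=root depth=0 children=['U'] (at root)
Step 3 (down 0): focus=U path=0 depth=1 children=['Q'] left=[] right=[] parent=H
Step 4 (up): focus=H path=root depth=0 children=['U'] (at root)
Step 5 (down 0): focus=U path=0 depth=1 children=['Q'] left=[] right=[] parent=H
Step 6 (up): focus=H path=root depth=0 children=['U'] (at root)
Step 7 (down 0): focus=U path=0 depth=1 children=['Q'] left=[] right=[] parent=H

Answer: U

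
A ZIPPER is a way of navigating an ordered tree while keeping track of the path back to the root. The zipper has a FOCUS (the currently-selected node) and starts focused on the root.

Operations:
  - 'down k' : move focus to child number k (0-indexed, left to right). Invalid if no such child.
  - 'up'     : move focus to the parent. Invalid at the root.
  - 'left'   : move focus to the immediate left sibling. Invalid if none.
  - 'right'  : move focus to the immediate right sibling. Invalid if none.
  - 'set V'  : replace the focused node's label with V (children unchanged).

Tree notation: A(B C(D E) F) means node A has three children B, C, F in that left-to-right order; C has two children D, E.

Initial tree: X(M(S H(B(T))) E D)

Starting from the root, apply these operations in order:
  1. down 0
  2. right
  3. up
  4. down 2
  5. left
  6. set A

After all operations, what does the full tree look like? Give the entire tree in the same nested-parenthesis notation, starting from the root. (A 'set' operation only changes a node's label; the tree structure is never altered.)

Step 1 (down 0): focus=M path=0 depth=1 children=['S', 'H'] left=[] right=['E', 'D'] parent=X
Step 2 (right): focus=E path=1 depth=1 children=[] left=['M'] right=['D'] parent=X
Step 3 (up): focus=X path=root depth=0 children=['M', 'E', 'D'] (at root)
Step 4 (down 2): focus=D path=2 depth=1 children=[] left=['M', 'E'] right=[] parent=X
Step 5 (left): focus=E path=1 depth=1 children=[] left=['M'] right=['D'] parent=X
Step 6 (set A): focus=A path=1 depth=1 children=[] left=['M'] right=['D'] parent=X

Answer: X(M(S H(B(T))) A D)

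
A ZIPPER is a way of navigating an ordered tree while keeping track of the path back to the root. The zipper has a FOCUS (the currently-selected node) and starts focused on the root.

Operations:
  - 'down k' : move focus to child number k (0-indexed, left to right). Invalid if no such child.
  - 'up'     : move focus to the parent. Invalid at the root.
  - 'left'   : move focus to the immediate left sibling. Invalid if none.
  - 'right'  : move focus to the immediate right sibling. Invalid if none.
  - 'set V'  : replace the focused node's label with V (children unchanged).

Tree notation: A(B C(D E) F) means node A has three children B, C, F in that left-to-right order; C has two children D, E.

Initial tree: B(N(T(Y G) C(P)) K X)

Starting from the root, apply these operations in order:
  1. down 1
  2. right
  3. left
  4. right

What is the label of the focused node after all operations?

Step 1 (down 1): focus=K path=1 depth=1 children=[] left=['N'] right=['X'] parent=B
Step 2 (right): focus=X path=2 depth=1 children=[] left=['N', 'K'] right=[] parent=B
Step 3 (left): focus=K path=1 depth=1 children=[] left=['N'] right=['X'] parent=B
Step 4 (right): focus=X path=2 depth=1 children=[] left=['N', 'K'] right=[] parent=B

Answer: X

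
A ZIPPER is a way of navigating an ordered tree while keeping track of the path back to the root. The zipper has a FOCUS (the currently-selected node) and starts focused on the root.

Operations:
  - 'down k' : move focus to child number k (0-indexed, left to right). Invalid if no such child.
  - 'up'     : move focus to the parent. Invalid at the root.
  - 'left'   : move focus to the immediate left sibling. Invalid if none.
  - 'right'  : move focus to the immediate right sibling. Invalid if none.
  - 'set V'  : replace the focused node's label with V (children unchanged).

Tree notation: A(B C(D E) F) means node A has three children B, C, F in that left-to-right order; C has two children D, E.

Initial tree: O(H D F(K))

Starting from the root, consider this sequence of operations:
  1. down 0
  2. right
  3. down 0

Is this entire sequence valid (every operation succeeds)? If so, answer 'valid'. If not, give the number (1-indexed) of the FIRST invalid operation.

Answer: 3

Derivation:
Step 1 (down 0): focus=H path=0 depth=1 children=[] left=[] right=['D', 'F'] parent=O
Step 2 (right): focus=D path=1 depth=1 children=[] left=['H'] right=['F'] parent=O
Step 3 (down 0): INVALID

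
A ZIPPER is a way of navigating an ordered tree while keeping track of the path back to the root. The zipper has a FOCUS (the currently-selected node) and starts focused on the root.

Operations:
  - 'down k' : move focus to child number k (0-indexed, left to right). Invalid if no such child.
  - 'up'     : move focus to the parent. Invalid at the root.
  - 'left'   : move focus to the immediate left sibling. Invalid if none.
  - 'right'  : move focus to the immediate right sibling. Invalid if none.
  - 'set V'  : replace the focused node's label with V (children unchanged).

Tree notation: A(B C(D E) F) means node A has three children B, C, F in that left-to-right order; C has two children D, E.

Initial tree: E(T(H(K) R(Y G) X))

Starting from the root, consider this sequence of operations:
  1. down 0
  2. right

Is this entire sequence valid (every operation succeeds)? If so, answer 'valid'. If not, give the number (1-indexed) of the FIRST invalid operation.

Answer: 2

Derivation:
Step 1 (down 0): focus=T path=0 depth=1 children=['H', 'R', 'X'] left=[] right=[] parent=E
Step 2 (right): INVALID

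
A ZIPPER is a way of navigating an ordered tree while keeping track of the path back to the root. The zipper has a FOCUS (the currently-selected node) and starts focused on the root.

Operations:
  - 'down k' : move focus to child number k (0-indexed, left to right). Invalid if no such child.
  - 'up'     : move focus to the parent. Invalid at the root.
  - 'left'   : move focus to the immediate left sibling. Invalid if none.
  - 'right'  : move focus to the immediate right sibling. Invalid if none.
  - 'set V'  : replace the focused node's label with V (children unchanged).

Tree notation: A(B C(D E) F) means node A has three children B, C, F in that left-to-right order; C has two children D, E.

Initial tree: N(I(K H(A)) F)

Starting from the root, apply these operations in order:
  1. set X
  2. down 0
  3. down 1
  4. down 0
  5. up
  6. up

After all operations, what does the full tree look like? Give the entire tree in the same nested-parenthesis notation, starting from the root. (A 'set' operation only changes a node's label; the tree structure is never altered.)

Answer: X(I(K H(A)) F)

Derivation:
Step 1 (set X): focus=X path=root depth=0 children=['I', 'F'] (at root)
Step 2 (down 0): focus=I path=0 depth=1 children=['K', 'H'] left=[] right=['F'] parent=X
Step 3 (down 1): focus=H path=0/1 depth=2 children=['A'] left=['K'] right=[] parent=I
Step 4 (down 0): focus=A path=0/1/0 depth=3 children=[] left=[] right=[] parent=H
Step 5 (up): focus=H path=0/1 depth=2 children=['A'] left=['K'] right=[] parent=I
Step 6 (up): focus=I path=0 depth=1 children=['K', 'H'] left=[] right=['F'] parent=X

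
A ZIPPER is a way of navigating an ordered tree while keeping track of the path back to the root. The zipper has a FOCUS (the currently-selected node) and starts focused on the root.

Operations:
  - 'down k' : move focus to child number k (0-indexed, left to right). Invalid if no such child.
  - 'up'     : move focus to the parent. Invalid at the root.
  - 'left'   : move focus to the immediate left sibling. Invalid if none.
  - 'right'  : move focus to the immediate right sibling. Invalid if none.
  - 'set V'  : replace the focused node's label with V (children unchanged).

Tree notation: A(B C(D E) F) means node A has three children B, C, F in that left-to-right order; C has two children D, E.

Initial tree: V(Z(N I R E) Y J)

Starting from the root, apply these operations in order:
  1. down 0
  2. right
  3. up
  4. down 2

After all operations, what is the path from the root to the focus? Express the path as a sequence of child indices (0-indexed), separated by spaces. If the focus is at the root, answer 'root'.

Step 1 (down 0): focus=Z path=0 depth=1 children=['N', 'I', 'R', 'E'] left=[] right=['Y', 'J'] parent=V
Step 2 (right): focus=Y path=1 depth=1 children=[] left=['Z'] right=['J'] parent=V
Step 3 (up): focus=V path=root depth=0 children=['Z', 'Y', 'J'] (at root)
Step 4 (down 2): focus=J path=2 depth=1 children=[] left=['Z', 'Y'] right=[] parent=V

Answer: 2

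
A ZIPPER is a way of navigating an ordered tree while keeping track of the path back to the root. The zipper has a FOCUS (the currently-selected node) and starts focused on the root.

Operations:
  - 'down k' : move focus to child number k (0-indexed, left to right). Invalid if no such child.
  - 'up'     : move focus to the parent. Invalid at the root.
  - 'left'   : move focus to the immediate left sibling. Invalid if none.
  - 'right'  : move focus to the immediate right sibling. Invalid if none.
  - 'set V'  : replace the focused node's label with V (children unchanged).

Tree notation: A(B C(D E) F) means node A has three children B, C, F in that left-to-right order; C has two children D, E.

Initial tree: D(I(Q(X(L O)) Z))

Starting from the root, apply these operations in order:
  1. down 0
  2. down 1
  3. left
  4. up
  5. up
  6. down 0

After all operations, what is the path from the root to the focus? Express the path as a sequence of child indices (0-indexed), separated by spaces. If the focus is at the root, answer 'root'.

Answer: 0

Derivation:
Step 1 (down 0): focus=I path=0 depth=1 children=['Q', 'Z'] left=[] right=[] parent=D
Step 2 (down 1): focus=Z path=0/1 depth=2 children=[] left=['Q'] right=[] parent=I
Step 3 (left): focus=Q path=0/0 depth=2 children=['X'] left=[] right=['Z'] parent=I
Step 4 (up): focus=I path=0 depth=1 children=['Q', 'Z'] left=[] right=[] parent=D
Step 5 (up): focus=D path=root depth=0 children=['I'] (at root)
Step 6 (down 0): focus=I path=0 depth=1 children=['Q', 'Z'] left=[] right=[] parent=D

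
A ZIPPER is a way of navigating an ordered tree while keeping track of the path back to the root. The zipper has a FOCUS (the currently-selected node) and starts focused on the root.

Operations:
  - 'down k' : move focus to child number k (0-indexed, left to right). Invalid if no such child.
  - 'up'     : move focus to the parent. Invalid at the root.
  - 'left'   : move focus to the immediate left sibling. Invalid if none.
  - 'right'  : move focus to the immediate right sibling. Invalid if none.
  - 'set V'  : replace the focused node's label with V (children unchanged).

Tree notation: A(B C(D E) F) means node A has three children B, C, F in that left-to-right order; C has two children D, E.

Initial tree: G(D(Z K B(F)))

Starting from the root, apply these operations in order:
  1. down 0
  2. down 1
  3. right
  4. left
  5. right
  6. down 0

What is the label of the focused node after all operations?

Answer: F

Derivation:
Step 1 (down 0): focus=D path=0 depth=1 children=['Z', 'K', 'B'] left=[] right=[] parent=G
Step 2 (down 1): focus=K path=0/1 depth=2 children=[] left=['Z'] right=['B'] parent=D
Step 3 (right): focus=B path=0/2 depth=2 children=['F'] left=['Z', 'K'] right=[] parent=D
Step 4 (left): focus=K path=0/1 depth=2 children=[] left=['Z'] right=['B'] parent=D
Step 5 (right): focus=B path=0/2 depth=2 children=['F'] left=['Z', 'K'] right=[] parent=D
Step 6 (down 0): focus=F path=0/2/0 depth=3 children=[] left=[] right=[] parent=B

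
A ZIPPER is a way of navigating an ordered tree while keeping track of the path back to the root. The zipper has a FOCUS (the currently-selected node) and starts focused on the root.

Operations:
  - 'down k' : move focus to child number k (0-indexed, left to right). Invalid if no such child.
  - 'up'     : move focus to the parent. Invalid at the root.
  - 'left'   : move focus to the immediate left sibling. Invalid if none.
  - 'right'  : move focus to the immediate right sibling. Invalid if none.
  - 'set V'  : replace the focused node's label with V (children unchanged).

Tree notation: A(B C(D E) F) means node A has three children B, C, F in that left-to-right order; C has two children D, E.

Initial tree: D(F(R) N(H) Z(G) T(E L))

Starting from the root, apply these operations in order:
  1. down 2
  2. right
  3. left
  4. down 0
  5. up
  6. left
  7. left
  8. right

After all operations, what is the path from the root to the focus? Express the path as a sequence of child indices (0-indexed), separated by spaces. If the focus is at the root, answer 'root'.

Answer: 1

Derivation:
Step 1 (down 2): focus=Z path=2 depth=1 children=['G'] left=['F', 'N'] right=['T'] parent=D
Step 2 (right): focus=T path=3 depth=1 children=['E', 'L'] left=['F', 'N', 'Z'] right=[] parent=D
Step 3 (left): focus=Z path=2 depth=1 children=['G'] left=['F', 'N'] right=['T'] parent=D
Step 4 (down 0): focus=G path=2/0 depth=2 children=[] left=[] right=[] parent=Z
Step 5 (up): focus=Z path=2 depth=1 children=['G'] left=['F', 'N'] right=['T'] parent=D
Step 6 (left): focus=N path=1 depth=1 children=['H'] left=['F'] right=['Z', 'T'] parent=D
Step 7 (left): focus=F path=0 depth=1 children=['R'] left=[] right=['N', 'Z', 'T'] parent=D
Step 8 (right): focus=N path=1 depth=1 children=['H'] left=['F'] right=['Z', 'T'] parent=D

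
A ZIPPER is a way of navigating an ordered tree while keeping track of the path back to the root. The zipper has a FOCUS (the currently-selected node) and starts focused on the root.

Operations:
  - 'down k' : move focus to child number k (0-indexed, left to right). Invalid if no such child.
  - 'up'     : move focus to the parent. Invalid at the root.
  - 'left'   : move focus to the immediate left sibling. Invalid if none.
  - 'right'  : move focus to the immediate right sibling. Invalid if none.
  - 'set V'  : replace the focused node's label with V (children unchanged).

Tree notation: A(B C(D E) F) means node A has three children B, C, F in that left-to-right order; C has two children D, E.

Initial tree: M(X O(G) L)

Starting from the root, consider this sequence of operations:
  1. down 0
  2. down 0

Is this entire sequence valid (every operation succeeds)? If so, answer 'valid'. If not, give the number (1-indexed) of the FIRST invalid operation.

Step 1 (down 0): focus=X path=0 depth=1 children=[] left=[] right=['O', 'L'] parent=M
Step 2 (down 0): INVALID

Answer: 2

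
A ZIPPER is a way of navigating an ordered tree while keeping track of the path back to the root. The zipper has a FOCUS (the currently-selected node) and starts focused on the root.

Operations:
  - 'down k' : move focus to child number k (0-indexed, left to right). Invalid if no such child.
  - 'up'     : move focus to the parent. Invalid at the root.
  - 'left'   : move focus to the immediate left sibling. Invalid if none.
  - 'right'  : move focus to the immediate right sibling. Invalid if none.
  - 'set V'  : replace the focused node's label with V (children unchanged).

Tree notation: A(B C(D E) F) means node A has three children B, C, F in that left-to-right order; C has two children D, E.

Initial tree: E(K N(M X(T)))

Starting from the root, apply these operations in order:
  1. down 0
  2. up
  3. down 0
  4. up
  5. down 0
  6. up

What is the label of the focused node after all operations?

Answer: E

Derivation:
Step 1 (down 0): focus=K path=0 depth=1 children=[] left=[] right=['N'] parent=E
Step 2 (up): focus=E path=root depth=0 children=['K', 'N'] (at root)
Step 3 (down 0): focus=K path=0 depth=1 children=[] left=[] right=['N'] parent=E
Step 4 (up): focus=E path=root depth=0 children=['K', 'N'] (at root)
Step 5 (down 0): focus=K path=0 depth=1 children=[] left=[] right=['N'] parent=E
Step 6 (up): focus=E path=root depth=0 children=['K', 'N'] (at root)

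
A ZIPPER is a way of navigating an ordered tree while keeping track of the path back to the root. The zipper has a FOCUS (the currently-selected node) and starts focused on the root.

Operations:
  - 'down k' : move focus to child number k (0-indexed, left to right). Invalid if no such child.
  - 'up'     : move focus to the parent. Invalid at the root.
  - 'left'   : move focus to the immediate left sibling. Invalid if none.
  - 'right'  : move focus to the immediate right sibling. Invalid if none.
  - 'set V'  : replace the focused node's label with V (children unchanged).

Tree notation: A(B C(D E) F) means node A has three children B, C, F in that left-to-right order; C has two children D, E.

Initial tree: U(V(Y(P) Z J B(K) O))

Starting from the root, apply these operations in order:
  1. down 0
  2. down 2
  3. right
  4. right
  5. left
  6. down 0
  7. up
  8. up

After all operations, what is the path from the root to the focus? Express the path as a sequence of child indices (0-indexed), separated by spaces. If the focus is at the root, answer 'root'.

Answer: 0

Derivation:
Step 1 (down 0): focus=V path=0 depth=1 children=['Y', 'Z', 'J', 'B', 'O'] left=[] right=[] parent=U
Step 2 (down 2): focus=J path=0/2 depth=2 children=[] left=['Y', 'Z'] right=['B', 'O'] parent=V
Step 3 (right): focus=B path=0/3 depth=2 children=['K'] left=['Y', 'Z', 'J'] right=['O'] parent=V
Step 4 (right): focus=O path=0/4 depth=2 children=[] left=['Y', 'Z', 'J', 'B'] right=[] parent=V
Step 5 (left): focus=B path=0/3 depth=2 children=['K'] left=['Y', 'Z', 'J'] right=['O'] parent=V
Step 6 (down 0): focus=K path=0/3/0 depth=3 children=[] left=[] right=[] parent=B
Step 7 (up): focus=B path=0/3 depth=2 children=['K'] left=['Y', 'Z', 'J'] right=['O'] parent=V
Step 8 (up): focus=V path=0 depth=1 children=['Y', 'Z', 'J', 'B', 'O'] left=[] right=[] parent=U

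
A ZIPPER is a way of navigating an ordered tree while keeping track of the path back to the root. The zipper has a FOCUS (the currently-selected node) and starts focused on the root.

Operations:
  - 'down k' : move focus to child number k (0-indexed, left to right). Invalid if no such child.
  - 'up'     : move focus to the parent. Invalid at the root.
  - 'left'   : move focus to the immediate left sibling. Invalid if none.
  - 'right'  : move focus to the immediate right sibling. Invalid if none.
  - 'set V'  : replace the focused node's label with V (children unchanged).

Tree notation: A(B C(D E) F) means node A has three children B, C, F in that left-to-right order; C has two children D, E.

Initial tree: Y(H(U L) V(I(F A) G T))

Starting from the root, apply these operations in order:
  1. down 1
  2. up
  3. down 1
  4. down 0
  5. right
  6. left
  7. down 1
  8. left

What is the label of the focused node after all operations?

Step 1 (down 1): focus=V path=1 depth=1 children=['I', 'G', 'T'] left=['H'] right=[] parent=Y
Step 2 (up): focus=Y path=root depth=0 children=['H', 'V'] (at root)
Step 3 (down 1): focus=V path=1 depth=1 children=['I', 'G', 'T'] left=['H'] right=[] parent=Y
Step 4 (down 0): focus=I path=1/0 depth=2 children=['F', 'A'] left=[] right=['G', 'T'] parent=V
Step 5 (right): focus=G path=1/1 depth=2 children=[] left=['I'] right=['T'] parent=V
Step 6 (left): focus=I path=1/0 depth=2 children=['F', 'A'] left=[] right=['G', 'T'] parent=V
Step 7 (down 1): focus=A path=1/0/1 depth=3 children=[] left=['F'] right=[] parent=I
Step 8 (left): focus=F path=1/0/0 depth=3 children=[] left=[] right=['A'] parent=I

Answer: F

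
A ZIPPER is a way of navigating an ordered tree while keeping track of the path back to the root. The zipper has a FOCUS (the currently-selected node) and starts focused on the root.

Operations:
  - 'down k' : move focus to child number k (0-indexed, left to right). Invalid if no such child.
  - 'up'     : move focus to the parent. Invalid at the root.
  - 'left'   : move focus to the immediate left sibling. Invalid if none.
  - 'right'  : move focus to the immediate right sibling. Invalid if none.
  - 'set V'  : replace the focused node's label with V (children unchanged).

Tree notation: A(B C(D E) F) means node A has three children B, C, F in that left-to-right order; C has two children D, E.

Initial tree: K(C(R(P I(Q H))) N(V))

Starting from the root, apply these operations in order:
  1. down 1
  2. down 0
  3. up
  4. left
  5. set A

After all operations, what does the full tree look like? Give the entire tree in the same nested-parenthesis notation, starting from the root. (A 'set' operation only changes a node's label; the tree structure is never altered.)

Answer: K(A(R(P I(Q H))) N(V))

Derivation:
Step 1 (down 1): focus=N path=1 depth=1 children=['V'] left=['C'] right=[] parent=K
Step 2 (down 0): focus=V path=1/0 depth=2 children=[] left=[] right=[] parent=N
Step 3 (up): focus=N path=1 depth=1 children=['V'] left=['C'] right=[] parent=K
Step 4 (left): focus=C path=0 depth=1 children=['R'] left=[] right=['N'] parent=K
Step 5 (set A): focus=A path=0 depth=1 children=['R'] left=[] right=['N'] parent=K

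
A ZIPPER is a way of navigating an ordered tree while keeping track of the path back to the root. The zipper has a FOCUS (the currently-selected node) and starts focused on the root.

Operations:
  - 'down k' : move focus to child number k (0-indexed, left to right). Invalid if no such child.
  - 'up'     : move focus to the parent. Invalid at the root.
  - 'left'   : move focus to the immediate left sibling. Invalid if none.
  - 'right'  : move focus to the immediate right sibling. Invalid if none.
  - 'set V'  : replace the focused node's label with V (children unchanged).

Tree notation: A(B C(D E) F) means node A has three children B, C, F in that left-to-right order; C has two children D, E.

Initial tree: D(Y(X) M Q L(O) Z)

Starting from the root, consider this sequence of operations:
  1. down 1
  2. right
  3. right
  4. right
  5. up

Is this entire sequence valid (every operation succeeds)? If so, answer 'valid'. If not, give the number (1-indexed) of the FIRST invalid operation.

Answer: valid

Derivation:
Step 1 (down 1): focus=M path=1 depth=1 children=[] left=['Y'] right=['Q', 'L', 'Z'] parent=D
Step 2 (right): focus=Q path=2 depth=1 children=[] left=['Y', 'M'] right=['L', 'Z'] parent=D
Step 3 (right): focus=L path=3 depth=1 children=['O'] left=['Y', 'M', 'Q'] right=['Z'] parent=D
Step 4 (right): focus=Z path=4 depth=1 children=[] left=['Y', 'M', 'Q', 'L'] right=[] parent=D
Step 5 (up): focus=D path=root depth=0 children=['Y', 'M', 'Q', 'L', 'Z'] (at root)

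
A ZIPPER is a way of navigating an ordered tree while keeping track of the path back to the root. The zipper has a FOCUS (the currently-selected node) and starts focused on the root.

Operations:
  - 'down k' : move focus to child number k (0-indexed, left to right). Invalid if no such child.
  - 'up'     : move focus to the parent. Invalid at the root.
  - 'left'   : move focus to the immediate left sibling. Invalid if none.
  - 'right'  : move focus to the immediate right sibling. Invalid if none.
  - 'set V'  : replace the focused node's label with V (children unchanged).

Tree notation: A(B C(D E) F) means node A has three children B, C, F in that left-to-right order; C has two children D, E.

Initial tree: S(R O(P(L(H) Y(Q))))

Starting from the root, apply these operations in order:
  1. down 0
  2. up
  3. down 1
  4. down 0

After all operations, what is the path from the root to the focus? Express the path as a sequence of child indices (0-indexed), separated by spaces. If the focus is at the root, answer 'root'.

Step 1 (down 0): focus=R path=0 depth=1 children=[] left=[] right=['O'] parent=S
Step 2 (up): focus=S path=root depth=0 children=['R', 'O'] (at root)
Step 3 (down 1): focus=O path=1 depth=1 children=['P'] left=['R'] right=[] parent=S
Step 4 (down 0): focus=P path=1/0 depth=2 children=['L', 'Y'] left=[] right=[] parent=O

Answer: 1 0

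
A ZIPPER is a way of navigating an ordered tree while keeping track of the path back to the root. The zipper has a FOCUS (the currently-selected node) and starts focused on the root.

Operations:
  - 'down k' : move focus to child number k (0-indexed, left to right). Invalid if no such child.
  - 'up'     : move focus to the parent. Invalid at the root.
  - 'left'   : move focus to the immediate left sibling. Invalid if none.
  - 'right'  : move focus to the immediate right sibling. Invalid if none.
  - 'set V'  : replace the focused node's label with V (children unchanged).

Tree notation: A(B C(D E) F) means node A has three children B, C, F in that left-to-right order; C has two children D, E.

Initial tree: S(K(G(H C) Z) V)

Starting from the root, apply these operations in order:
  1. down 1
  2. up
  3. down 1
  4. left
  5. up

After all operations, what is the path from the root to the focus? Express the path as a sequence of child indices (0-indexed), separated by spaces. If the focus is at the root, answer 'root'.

Step 1 (down 1): focus=V path=1 depth=1 children=[] left=['K'] right=[] parent=S
Step 2 (up): focus=S path=root depth=0 children=['K', 'V'] (at root)
Step 3 (down 1): focus=V path=1 depth=1 children=[] left=['K'] right=[] parent=S
Step 4 (left): focus=K path=0 depth=1 children=['G', 'Z'] left=[] right=['V'] parent=S
Step 5 (up): focus=S path=root depth=0 children=['K', 'V'] (at root)

Answer: root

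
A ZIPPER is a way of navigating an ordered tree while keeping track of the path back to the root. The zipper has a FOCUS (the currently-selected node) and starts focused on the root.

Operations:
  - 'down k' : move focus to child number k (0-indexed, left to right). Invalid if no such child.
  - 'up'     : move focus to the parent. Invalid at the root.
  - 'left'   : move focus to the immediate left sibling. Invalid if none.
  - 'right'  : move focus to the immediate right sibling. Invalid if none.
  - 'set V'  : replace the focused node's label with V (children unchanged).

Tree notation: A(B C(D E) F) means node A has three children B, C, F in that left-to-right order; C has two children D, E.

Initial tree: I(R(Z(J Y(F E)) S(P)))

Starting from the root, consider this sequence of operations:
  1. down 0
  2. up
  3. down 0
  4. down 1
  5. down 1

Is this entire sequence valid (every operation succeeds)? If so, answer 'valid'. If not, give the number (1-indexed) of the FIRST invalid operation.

Step 1 (down 0): focus=R path=0 depth=1 children=['Z', 'S'] left=[] right=[] parent=I
Step 2 (up): focus=I path=root depth=0 children=['R'] (at root)
Step 3 (down 0): focus=R path=0 depth=1 children=['Z', 'S'] left=[] right=[] parent=I
Step 4 (down 1): focus=S path=0/1 depth=2 children=['P'] left=['Z'] right=[] parent=R
Step 5 (down 1): INVALID

Answer: 5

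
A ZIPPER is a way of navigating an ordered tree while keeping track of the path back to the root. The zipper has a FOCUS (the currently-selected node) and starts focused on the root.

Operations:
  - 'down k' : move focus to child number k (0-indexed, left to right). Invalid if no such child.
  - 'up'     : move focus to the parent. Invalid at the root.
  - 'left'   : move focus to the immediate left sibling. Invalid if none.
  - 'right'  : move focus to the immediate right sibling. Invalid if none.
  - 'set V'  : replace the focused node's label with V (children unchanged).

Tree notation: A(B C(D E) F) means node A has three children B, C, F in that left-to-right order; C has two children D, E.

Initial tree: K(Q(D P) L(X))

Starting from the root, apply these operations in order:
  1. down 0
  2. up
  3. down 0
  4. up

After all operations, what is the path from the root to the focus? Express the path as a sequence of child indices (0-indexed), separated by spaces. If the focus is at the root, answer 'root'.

Answer: root

Derivation:
Step 1 (down 0): focus=Q path=0 depth=1 children=['D', 'P'] left=[] right=['L'] parent=K
Step 2 (up): focus=K path=root depth=0 children=['Q', 'L'] (at root)
Step 3 (down 0): focus=Q path=0 depth=1 children=['D', 'P'] left=[] right=['L'] parent=K
Step 4 (up): focus=K path=root depth=0 children=['Q', 'L'] (at root)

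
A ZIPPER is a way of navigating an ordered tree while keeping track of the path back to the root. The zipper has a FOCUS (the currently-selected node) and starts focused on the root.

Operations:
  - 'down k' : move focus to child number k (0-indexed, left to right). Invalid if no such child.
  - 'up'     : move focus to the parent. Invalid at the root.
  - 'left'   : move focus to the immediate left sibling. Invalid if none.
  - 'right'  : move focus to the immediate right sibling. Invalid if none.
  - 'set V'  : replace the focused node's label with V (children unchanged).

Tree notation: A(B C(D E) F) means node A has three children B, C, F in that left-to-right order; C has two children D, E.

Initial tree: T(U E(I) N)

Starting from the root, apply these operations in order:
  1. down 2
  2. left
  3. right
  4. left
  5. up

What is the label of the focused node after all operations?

Step 1 (down 2): focus=N path=2 depth=1 children=[] left=['U', 'E'] right=[] parent=T
Step 2 (left): focus=E path=1 depth=1 children=['I'] left=['U'] right=['N'] parent=T
Step 3 (right): focus=N path=2 depth=1 children=[] left=['U', 'E'] right=[] parent=T
Step 4 (left): focus=E path=1 depth=1 children=['I'] left=['U'] right=['N'] parent=T
Step 5 (up): focus=T path=root depth=0 children=['U', 'E', 'N'] (at root)

Answer: T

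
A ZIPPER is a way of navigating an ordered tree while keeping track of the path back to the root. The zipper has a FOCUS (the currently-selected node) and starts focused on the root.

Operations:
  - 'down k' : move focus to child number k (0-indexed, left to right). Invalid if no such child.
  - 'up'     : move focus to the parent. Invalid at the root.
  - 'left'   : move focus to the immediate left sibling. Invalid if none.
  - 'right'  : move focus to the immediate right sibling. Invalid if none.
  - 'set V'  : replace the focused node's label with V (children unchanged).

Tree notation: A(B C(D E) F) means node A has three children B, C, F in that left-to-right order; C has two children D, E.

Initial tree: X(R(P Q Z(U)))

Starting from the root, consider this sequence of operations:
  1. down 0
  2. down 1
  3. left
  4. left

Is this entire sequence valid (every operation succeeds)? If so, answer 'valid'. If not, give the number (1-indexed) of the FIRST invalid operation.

Answer: 4

Derivation:
Step 1 (down 0): focus=R path=0 depth=1 children=['P', 'Q', 'Z'] left=[] right=[] parent=X
Step 2 (down 1): focus=Q path=0/1 depth=2 children=[] left=['P'] right=['Z'] parent=R
Step 3 (left): focus=P path=0/0 depth=2 children=[] left=[] right=['Q', 'Z'] parent=R
Step 4 (left): INVALID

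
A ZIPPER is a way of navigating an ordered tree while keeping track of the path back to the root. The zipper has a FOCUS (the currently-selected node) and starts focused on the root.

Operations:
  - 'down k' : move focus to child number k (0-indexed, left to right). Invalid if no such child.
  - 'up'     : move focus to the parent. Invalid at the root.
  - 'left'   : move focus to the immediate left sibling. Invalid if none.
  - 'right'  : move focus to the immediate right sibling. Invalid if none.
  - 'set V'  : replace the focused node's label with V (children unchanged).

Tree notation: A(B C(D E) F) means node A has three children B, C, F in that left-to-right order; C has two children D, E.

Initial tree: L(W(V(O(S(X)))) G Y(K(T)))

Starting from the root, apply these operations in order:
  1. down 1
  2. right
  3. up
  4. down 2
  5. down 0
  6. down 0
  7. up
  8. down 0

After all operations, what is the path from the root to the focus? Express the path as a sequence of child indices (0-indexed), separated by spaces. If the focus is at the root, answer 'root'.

Answer: 2 0 0

Derivation:
Step 1 (down 1): focus=G path=1 depth=1 children=[] left=['W'] right=['Y'] parent=L
Step 2 (right): focus=Y path=2 depth=1 children=['K'] left=['W', 'G'] right=[] parent=L
Step 3 (up): focus=L path=root depth=0 children=['W', 'G', 'Y'] (at root)
Step 4 (down 2): focus=Y path=2 depth=1 children=['K'] left=['W', 'G'] right=[] parent=L
Step 5 (down 0): focus=K path=2/0 depth=2 children=['T'] left=[] right=[] parent=Y
Step 6 (down 0): focus=T path=2/0/0 depth=3 children=[] left=[] right=[] parent=K
Step 7 (up): focus=K path=2/0 depth=2 children=['T'] left=[] right=[] parent=Y
Step 8 (down 0): focus=T path=2/0/0 depth=3 children=[] left=[] right=[] parent=K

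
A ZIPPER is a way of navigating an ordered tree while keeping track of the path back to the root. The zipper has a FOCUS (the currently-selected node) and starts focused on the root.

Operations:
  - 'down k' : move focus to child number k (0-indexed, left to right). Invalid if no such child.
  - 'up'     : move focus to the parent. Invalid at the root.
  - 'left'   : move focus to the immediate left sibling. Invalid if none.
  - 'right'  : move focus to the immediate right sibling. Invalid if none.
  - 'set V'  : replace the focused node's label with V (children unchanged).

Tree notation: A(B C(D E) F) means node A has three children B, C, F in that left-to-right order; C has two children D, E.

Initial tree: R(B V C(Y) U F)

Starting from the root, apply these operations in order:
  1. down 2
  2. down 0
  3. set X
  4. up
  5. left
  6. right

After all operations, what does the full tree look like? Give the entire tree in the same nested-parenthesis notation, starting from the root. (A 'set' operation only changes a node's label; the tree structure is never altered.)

Step 1 (down 2): focus=C path=2 depth=1 children=['Y'] left=['B', 'V'] right=['U', 'F'] parent=R
Step 2 (down 0): focus=Y path=2/0 depth=2 children=[] left=[] right=[] parent=C
Step 3 (set X): focus=X path=2/0 depth=2 children=[] left=[] right=[] parent=C
Step 4 (up): focus=C path=2 depth=1 children=['X'] left=['B', 'V'] right=['U', 'F'] parent=R
Step 5 (left): focus=V path=1 depth=1 children=[] left=['B'] right=['C', 'U', 'F'] parent=R
Step 6 (right): focus=C path=2 depth=1 children=['X'] left=['B', 'V'] right=['U', 'F'] parent=R

Answer: R(B V C(X) U F)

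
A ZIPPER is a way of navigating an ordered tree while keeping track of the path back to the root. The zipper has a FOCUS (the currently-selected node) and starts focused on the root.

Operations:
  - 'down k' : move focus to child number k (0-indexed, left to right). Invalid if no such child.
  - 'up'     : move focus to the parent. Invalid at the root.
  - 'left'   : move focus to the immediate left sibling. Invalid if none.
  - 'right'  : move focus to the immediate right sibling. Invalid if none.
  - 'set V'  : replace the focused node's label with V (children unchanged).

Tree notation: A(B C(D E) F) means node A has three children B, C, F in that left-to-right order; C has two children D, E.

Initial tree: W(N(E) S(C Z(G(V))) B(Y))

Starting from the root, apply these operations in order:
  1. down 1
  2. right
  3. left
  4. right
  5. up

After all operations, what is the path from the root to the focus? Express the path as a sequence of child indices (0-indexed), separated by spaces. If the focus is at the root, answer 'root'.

Answer: root

Derivation:
Step 1 (down 1): focus=S path=1 depth=1 children=['C', 'Z'] left=['N'] right=['B'] parent=W
Step 2 (right): focus=B path=2 depth=1 children=['Y'] left=['N', 'S'] right=[] parent=W
Step 3 (left): focus=S path=1 depth=1 children=['C', 'Z'] left=['N'] right=['B'] parent=W
Step 4 (right): focus=B path=2 depth=1 children=['Y'] left=['N', 'S'] right=[] parent=W
Step 5 (up): focus=W path=root depth=0 children=['N', 'S', 'B'] (at root)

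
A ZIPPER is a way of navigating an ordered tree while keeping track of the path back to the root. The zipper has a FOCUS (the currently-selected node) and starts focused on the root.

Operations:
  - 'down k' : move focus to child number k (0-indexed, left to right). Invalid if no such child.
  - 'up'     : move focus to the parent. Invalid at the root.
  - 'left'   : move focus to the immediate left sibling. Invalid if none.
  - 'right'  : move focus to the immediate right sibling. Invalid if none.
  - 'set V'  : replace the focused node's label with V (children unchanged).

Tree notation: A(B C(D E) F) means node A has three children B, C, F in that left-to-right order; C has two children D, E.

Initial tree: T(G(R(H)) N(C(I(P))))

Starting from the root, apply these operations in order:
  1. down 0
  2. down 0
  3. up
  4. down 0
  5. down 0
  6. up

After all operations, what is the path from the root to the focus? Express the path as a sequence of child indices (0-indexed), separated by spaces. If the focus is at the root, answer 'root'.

Answer: 0 0

Derivation:
Step 1 (down 0): focus=G path=0 depth=1 children=['R'] left=[] right=['N'] parent=T
Step 2 (down 0): focus=R path=0/0 depth=2 children=['H'] left=[] right=[] parent=G
Step 3 (up): focus=G path=0 depth=1 children=['R'] left=[] right=['N'] parent=T
Step 4 (down 0): focus=R path=0/0 depth=2 children=['H'] left=[] right=[] parent=G
Step 5 (down 0): focus=H path=0/0/0 depth=3 children=[] left=[] right=[] parent=R
Step 6 (up): focus=R path=0/0 depth=2 children=['H'] left=[] right=[] parent=G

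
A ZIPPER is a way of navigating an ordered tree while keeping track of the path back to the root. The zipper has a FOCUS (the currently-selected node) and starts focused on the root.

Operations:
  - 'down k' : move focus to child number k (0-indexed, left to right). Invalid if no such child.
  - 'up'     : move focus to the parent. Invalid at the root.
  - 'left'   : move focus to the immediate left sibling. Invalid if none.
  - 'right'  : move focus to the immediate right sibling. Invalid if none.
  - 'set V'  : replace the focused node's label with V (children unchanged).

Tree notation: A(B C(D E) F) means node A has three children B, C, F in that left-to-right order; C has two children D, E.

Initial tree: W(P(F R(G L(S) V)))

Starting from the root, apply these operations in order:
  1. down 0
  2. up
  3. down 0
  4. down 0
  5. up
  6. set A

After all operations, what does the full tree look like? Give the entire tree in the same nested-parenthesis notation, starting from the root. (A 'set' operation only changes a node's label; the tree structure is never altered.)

Step 1 (down 0): focus=P path=0 depth=1 children=['F', 'R'] left=[] right=[] parent=W
Step 2 (up): focus=W path=root depth=0 children=['P'] (at root)
Step 3 (down 0): focus=P path=0 depth=1 children=['F', 'R'] left=[] right=[] parent=W
Step 4 (down 0): focus=F path=0/0 depth=2 children=[] left=[] right=['R'] parent=P
Step 5 (up): focus=P path=0 depth=1 children=['F', 'R'] left=[] right=[] parent=W
Step 6 (set A): focus=A path=0 depth=1 children=['F', 'R'] left=[] right=[] parent=W

Answer: W(A(F R(G L(S) V)))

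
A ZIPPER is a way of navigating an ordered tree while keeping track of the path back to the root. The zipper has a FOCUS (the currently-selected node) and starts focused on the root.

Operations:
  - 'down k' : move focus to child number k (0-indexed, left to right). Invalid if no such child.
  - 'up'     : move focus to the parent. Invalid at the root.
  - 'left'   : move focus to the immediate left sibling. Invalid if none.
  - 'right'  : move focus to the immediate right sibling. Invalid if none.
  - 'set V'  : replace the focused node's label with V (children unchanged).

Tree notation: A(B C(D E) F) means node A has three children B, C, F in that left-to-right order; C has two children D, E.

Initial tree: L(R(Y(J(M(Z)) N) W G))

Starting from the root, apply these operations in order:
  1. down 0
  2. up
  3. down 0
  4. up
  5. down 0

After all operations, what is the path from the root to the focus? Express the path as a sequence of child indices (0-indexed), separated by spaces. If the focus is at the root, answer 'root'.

Step 1 (down 0): focus=R path=0 depth=1 children=['Y', 'W', 'G'] left=[] right=[] parent=L
Step 2 (up): focus=L path=root depth=0 children=['R'] (at root)
Step 3 (down 0): focus=R path=0 depth=1 children=['Y', 'W', 'G'] left=[] right=[] parent=L
Step 4 (up): focus=L path=root depth=0 children=['R'] (at root)
Step 5 (down 0): focus=R path=0 depth=1 children=['Y', 'W', 'G'] left=[] right=[] parent=L

Answer: 0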